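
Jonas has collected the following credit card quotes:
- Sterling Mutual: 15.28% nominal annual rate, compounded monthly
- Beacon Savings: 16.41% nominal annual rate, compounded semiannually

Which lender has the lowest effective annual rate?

Sterling Mutual: (1 + 0.1528/12)^12 − 1 = 16.397%
Beacon Savings: (1 + 0.1641/2)^2 − 1 = 17.083%
The lowest effective annual rate is Sterling Mutual at 16.397%.

Sterling Mutual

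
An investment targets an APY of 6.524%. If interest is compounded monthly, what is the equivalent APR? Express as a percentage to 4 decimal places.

6.3367%

(1 + r/12)^12 − 1 = 0.06524, so 1 + r/12 = 1.06524^(1/12).
r/12 = 0.005281, so r = 0.063367 = 6.3367%.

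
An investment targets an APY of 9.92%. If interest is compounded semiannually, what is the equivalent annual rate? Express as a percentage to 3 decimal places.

9.685%

(1 + r/2)^2 − 1 = 0.0992, so 1 + r/2 = 1.0992^(1/2).
r/2 = 0.048427, so r = 0.096855 = 9.685%.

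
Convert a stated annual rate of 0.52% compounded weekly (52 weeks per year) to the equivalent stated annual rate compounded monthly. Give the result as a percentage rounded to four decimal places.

EAR = (1 + 0.0052/52)^52 − 1 = 0.005213.
Solve (1 + r/12)^12 = 1.005213: r/12 = 1.005213^(1/12) − 1 = 0.000433, so r = 0.005201 = 0.5201%.

0.5201%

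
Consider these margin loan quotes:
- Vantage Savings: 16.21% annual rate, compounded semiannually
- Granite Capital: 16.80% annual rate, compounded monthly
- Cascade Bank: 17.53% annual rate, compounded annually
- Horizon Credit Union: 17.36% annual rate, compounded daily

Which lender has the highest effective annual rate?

Horizon Credit Union

Vantage Savings: (1 + 0.1621/2)^2 − 1 = 16.867%
Granite Capital: (1 + 0.1680/12)^12 − 1 = 18.156%
Cascade Bank: compounded annually, EAR = 17.530%
Horizon Credit Union: (1 + 0.1736/365)^365 − 1 = 18.953%
The highest effective annual rate is Horizon Credit Union at 18.953%.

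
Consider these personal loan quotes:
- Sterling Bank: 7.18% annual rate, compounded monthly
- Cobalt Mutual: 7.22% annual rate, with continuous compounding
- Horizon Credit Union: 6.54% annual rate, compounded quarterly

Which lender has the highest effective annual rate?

Sterling Bank: (1 + 0.0718/12)^12 − 1 = 7.421%
Cobalt Mutual: e^0.0722 − 1 = 7.487%
Horizon Credit Union: (1 + 0.0654/4)^4 − 1 = 6.702%
The highest effective annual rate is Cobalt Mutual at 7.487%.

Cobalt Mutual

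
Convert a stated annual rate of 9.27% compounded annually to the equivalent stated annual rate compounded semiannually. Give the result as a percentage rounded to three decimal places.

9.065%

Compounded annually, EAR = nominal = 0.092700.
Solve (1 + r/2)^2 = 1.092700: r/2 = 1.092700^(1/2) − 1 = 0.045323, so r = 0.090646 = 9.065%.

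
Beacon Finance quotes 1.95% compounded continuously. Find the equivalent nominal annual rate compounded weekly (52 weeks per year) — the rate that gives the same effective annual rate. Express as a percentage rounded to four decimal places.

EAR under continuous compounding: e^0.0195 − 1 = 0.019691.
Solve (1 + r/52)^52 = 1.019691: r/52 = 1.019691^(1/52) − 1 = 0.000375, so r = 0.019504 = 1.9504%.

1.9504%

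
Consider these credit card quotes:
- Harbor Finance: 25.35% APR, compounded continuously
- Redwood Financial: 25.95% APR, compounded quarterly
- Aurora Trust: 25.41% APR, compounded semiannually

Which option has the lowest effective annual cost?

Harbor Finance: e^0.2535 − 1 = 28.853%
Redwood Financial: (1 + 0.2595/4)^4 − 1 = 28.586%
Aurora Trust: (1 + 0.2541/2)^2 − 1 = 27.024%
The lowest effective annual rate is Aurora Trust at 27.024%.

Aurora Trust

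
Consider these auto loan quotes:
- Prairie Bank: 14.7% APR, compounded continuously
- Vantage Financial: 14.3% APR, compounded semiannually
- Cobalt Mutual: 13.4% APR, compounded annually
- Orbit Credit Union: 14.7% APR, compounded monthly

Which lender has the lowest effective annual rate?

Cobalt Mutual

Prairie Bank: e^0.147 − 1 = 15.835%
Vantage Financial: (1 + 0.143/2)^2 − 1 = 14.811%
Cobalt Mutual: compounded annually, EAR = 13.400%
Orbit Credit Union: (1 + 0.147/12)^12 − 1 = 15.732%
The lowest effective annual rate is Cobalt Mutual at 13.400%.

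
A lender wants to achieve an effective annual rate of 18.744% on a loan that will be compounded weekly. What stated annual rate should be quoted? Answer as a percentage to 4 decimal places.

17.2084%

(1 + r/52)^52 − 1 = 0.18744, so 1 + r/52 = 1.18744^(1/52).
r/52 = 0.003309, so r = 0.172084 = 17.2084%.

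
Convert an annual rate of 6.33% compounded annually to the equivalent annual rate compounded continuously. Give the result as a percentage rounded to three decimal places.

6.138%

Compounded annually, EAR = nominal = 0.063300.
Equivalent continuous rate: r = ln(1 + 0.063300) = 0.061377 = 6.138%.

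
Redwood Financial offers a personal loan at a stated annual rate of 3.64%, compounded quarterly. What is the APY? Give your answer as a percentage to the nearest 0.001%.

3.690%

EAR = (1 + 0.0364/4)^4 − 1.
= (1 + 0.009100)^4 − 1 = 1.036900 − 1 = 3.690%.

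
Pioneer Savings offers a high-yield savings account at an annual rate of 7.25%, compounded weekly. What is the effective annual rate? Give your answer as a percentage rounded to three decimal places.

7.514%

EAR = (1 + 0.0725/52)^52 − 1.
= (1 + 0.001394)^52 − 1 = 1.075139 − 1 = 7.514%.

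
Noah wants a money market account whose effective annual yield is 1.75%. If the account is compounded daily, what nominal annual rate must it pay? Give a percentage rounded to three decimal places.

(1 + r/365)^365 − 1 = 0.0175, so 1 + r/365 = 1.0175^(1/365).
r/365 = 0.000048, so r = 0.017349 = 1.735%.

1.735%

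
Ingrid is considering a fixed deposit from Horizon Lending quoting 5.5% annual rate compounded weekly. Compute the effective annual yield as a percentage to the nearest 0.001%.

EAR = (1 + 0.055/52)^52 − 1.
= (1 + 0.001058)^52 − 1 = 1.056510 − 1 = 5.651%.

5.651%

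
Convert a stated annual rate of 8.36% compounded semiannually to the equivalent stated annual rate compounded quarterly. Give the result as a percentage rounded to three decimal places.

8.274%

EAR = (1 + 0.0836/2)^2 − 1 = 0.085347.
Solve (1 + r/4)^4 = 1.085347: r/4 = 1.085347^(1/4) − 1 = 0.020686, so r = 0.082744 = 8.274%.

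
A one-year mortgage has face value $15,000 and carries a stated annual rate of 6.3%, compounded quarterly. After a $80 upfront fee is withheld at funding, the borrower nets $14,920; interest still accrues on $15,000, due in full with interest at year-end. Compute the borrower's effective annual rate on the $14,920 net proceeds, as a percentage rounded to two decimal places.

Amount owed after one year: 15,000 × (1 + 0.063/4)^4 = 15,000 × 1.064504 = $15,967.56.
Effective rate on net proceeds: 15,967.56 / 14,920 − 1 = 0.070212 = 7.02%.

7.02%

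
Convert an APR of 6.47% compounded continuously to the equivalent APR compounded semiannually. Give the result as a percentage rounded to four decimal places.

6.5758%

EAR under continuous compounding: e^0.0647 − 1 = 0.066839.
Solve (1 + r/2)^2 = 1.066839: r/2 = 1.066839^(1/2) − 1 = 0.032879, so r = 0.065758 = 6.5758%.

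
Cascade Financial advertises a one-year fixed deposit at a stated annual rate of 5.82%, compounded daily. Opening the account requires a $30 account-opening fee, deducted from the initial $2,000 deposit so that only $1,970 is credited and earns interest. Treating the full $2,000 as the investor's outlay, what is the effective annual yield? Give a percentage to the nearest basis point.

Value after one year: 1,970 × (1 + 0.0582/365)^365 = 1,970 × 1.059922 = $2,088.05.
Effective yield on the $2,000 outlay: 2,088.05 / 2,000 − 1 = 0.044023 = 4.40%.

4.40%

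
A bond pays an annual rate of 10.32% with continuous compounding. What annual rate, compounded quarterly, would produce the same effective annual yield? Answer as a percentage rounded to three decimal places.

EAR under continuous compounding: e^0.1032 − 1 = 0.108713.
Solve (1 + r/4)^4 = 1.108713: r/4 = 1.108713^(1/4) − 1 = 0.026136, so r = 0.104543 = 10.454%.

10.454%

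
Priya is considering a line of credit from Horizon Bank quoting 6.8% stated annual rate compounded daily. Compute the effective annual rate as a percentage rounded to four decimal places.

7.0359%

EAR = (1 + 0.068/365)^365 − 1.
= (1 + 0.000186)^365 − 1 = 1.070359 − 1 = 7.0359%.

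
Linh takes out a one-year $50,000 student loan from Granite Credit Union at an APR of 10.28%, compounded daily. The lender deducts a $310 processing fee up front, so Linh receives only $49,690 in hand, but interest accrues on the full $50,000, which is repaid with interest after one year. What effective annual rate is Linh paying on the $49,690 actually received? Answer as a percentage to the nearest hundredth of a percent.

Amount owed after one year: 50,000 × (1 + 0.1028/365)^365 = 50,000 × 1.108254 = $55,412.68.
Effective rate on net proceeds: 55,412.68 / 49,690 − 1 = 0.115168 = 11.52%.

11.52%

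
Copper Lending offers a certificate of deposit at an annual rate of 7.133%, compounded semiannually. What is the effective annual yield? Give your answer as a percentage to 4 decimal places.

EAR = (1 + 0.07133/2)^2 − 1.
= (1 + 0.035665)^2 − 1 = 1.072602 − 1 = 7.2602%.

7.2602%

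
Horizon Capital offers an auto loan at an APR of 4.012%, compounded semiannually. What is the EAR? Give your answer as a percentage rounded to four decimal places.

EAR = (1 + 0.04012/2)^2 − 1.
= 1.040522 − 1 = 4.0522%.

4.0522%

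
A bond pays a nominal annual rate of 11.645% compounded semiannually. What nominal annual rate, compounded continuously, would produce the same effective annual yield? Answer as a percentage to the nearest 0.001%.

11.319%

EAR = (1 + 0.11645/2)^2 − 1 = 0.119840.
Equivalent continuous rate: r = ln(1 + 0.119840) = 0.113186 = 11.319%.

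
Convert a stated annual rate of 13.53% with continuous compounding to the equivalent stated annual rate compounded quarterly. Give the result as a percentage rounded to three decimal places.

13.761%

EAR under continuous compounding: e^0.1353 − 1 = 0.144880.
Solve (1 + r/4)^4 = 1.144880: r/4 = 1.144880^(1/4) − 1 = 0.034404, so r = 0.137614 = 13.761%.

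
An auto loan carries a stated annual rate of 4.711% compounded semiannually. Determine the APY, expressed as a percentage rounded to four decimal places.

EAR = (1 + 0.04711/2)^2 − 1.
= (1 + 0.023555)^2 − 1 = 1.047665 − 1 = 4.7665%.

4.7665%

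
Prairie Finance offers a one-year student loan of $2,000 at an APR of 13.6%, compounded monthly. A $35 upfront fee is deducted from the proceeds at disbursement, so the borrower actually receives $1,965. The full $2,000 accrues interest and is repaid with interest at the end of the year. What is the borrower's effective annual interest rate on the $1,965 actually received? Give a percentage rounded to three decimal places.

Amount owed after one year: 2,000 × (1 + 0.136/12)^12 = 2,000 × 1.144806 = $2,289.61.
Effective rate on net proceeds: 2,289.61 / 1,965 − 1 = 0.165197 = 16.520%.

16.520%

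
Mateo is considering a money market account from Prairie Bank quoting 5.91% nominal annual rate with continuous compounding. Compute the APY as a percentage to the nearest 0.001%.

With continuous compounding, EAR = e^0.0591 − 1.
e^0.0591 = 1.060881, so EAR = 0.060881 = 6.088%.

6.088%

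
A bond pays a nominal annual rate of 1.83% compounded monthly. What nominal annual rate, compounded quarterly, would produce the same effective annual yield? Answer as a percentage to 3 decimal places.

EAR = (1 + 0.0183/12)^12 − 1 = 0.018454.
Solve (1 + r/4)^4 = 1.018454: r/4 = 1.018454^(1/4) − 1 = 0.004582, so r = 0.018328 = 1.833%.

1.833%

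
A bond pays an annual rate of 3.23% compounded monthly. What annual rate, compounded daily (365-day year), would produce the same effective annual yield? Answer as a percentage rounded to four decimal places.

EAR = (1 + 0.0323/12)^12 − 1 = 0.032782.
Solve (1 + r/365)^365 = 1.032782: r/365 = 1.032782^(1/365) − 1 = 0.000088, so r = 0.032258 = 3.2258%.

3.2258%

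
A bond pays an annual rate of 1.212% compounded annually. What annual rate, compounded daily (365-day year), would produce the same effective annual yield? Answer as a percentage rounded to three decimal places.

1.205%

Compounded annually, EAR = nominal = 0.012120.
Solve (1 + r/365)^365 = 1.012120: r/365 = 1.012120^(1/365) − 1 = 0.000033, so r = 0.012047 = 1.205%.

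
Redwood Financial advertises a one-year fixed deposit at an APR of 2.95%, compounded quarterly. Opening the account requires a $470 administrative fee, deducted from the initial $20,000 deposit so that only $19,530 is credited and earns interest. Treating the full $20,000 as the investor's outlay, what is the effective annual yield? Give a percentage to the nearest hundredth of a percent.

0.56%

Value after one year: 19,530 × (1 + 0.0295/4)^4 = 19,530 × 1.029828 = $20,112.54.
Effective yield on the $20,000 outlay: 20,112.54 / 20,000 − 1 = 0.005627 = 0.56%.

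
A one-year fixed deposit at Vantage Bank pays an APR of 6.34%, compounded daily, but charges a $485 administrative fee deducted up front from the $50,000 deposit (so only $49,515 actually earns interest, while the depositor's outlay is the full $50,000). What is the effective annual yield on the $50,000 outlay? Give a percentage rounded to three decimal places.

5.511%

Value after one year: 49,515 × (1 + 0.0634/365)^365 = 49,515 × 1.065447 = $52,755.61.
Effective yield on the $50,000 outlay: 52,755.61 / 50,000 − 1 = 0.055112 = 5.511%.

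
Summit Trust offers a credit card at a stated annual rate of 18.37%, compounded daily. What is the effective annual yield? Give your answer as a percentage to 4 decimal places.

20.1600%

EAR = (1 + 0.1837/365)^365 − 1.
= (1 + 0.000503)^365 − 1 = 1.201600 − 1 = 20.1600%.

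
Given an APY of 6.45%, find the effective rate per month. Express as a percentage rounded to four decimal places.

0.5222%

The per-month rate i satisfies (1 + i)^12 = 1 + 0.0645.
i = 1.0645^(1/12) − 1 = 0.0052224 = 0.5222%.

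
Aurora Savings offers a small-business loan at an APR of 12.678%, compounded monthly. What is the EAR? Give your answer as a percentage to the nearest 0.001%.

13.441%

EAR = (1 + 0.12678/12)^12 − 1.
= 1.134413 − 1 = 13.441%.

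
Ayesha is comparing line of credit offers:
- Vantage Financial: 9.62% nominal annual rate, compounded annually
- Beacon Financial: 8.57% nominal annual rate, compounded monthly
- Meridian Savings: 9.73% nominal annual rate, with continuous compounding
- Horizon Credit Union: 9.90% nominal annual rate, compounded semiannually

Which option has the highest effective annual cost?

Vantage Financial: compounded annually, EAR = 9.620%
Beacon Financial: (1 + 0.0857/12)^12 − 1 = 8.915%
Meridian Savings: e^0.0973 − 1 = 10.219%
Horizon Credit Union: (1 + 0.0990/2)^2 − 1 = 10.145%
The highest effective annual rate is Meridian Savings at 10.219%.

Meridian Savings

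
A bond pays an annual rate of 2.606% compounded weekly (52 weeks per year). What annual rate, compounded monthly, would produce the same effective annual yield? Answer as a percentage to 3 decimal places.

EAR = (1 + 0.02606/52)^52 − 1 = 0.026396.
Solve (1 + r/12)^12 = 1.026396: r/12 = 1.026396^(1/12) − 1 = 0.002173, so r = 0.026082 = 2.608%.

2.608%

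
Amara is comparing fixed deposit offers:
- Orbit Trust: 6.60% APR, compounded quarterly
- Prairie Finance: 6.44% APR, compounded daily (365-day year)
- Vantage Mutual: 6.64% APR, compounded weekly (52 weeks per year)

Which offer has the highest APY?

Orbit Trust: (1 + 0.0660/4)^4 − 1 = 6.765%
Prairie Finance: (1 + 0.0644/365)^365 − 1 = 6.651%
Vantage Mutual: (1 + 0.0664/52)^52 − 1 = 6.861%
The highest effective annual rate is Vantage Mutual at 6.861%.

Vantage Mutual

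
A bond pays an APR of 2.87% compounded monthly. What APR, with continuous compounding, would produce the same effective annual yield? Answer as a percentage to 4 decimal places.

EAR = (1 + 0.0287/12)^12 − 1 = 0.029081.
Equivalent continuous rate: r = ln(1 + 0.029081) = 0.028666 = 2.8666%.

2.8666%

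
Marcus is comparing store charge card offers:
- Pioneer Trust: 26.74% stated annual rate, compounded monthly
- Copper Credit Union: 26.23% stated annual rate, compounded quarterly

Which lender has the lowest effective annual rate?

Pioneer Trust: (1 + 0.2674/12)^12 − 1 = 30.273%
Copper Credit Union: (1 + 0.2623/4)^4 − 1 = 28.925%
The lowest effective annual rate is Copper Credit Union at 28.925%.

Copper Credit Union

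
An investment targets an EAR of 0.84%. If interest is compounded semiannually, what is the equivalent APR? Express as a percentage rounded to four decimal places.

(1 + r/2)^2 − 1 = 0.0084, so 1 + r/2 = 1.0084^(1/2).
r/2 = 0.004191, so r = 0.008382 = 0.8382%.

0.8382%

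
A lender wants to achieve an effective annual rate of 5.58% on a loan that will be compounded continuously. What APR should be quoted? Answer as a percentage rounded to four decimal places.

Continuous: nominal r satisfies e^r − 1 = 0.0558.
r = ln(1 + 0.0558) = ln(1.0558) = 0.054299 = 5.4299%.

5.4299%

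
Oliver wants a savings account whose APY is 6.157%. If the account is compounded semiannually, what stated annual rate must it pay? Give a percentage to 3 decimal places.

(1 + r/2)^2 − 1 = 0.06157, so 1 + r/2 = 1.06157^(1/2).
r/2 = 0.030325, so r = 0.060650 = 6.065%.

6.065%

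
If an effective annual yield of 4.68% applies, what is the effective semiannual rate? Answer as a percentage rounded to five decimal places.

2.31324%

The per-half-year rate i satisfies (1 + i)^2 = 1 + 0.0468.
i = 1.0468^(1/2) − 1 = 0.0231324 = 2.31324%.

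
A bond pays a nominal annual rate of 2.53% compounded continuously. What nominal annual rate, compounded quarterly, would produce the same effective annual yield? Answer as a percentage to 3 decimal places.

2.538%

EAR under continuous compounding: e^0.0253 − 1 = 0.025623.
Solve (1 + r/4)^4 = 1.025623: r/4 = 1.025623^(1/4) − 1 = 0.006345, so r = 0.025380 = 2.538%.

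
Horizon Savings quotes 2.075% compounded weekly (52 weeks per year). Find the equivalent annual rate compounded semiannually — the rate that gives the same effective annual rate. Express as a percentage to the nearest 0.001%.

EAR = (1 + 0.02075/52)^52 − 1 = 0.020963.
Solve (1 + r/2)^2 = 1.020963: r/2 = 1.020963^(1/2) − 1 = 0.010427, so r = 0.020854 = 2.085%.

2.085%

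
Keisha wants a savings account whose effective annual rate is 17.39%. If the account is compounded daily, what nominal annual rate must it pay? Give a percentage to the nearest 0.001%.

16.037%

(1 + r/365)^365 − 1 = 0.1739, so 1 + r/365 = 1.1739^(1/365).
r/365 = 0.000439, so r = 0.160367 = 16.037%.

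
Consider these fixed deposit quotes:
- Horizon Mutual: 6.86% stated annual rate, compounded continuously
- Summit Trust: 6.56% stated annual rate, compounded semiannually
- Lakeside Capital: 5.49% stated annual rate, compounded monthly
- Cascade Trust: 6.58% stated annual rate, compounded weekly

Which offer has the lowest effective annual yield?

Lakeside Capital

Horizon Mutual: e^0.0686 − 1 = 7.101%
Summit Trust: (1 + 0.0656/2)^2 − 1 = 6.668%
Lakeside Capital: (1 + 0.0549/12)^12 − 1 = 5.630%
Cascade Trust: (1 + 0.0658/52)^52 − 1 = 6.797%
The lowest effective annual rate is Lakeside Capital at 5.630%.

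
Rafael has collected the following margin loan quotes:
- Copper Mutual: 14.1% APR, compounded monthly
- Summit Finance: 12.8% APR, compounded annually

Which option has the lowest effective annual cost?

Copper Mutual: (1 + 0.141/12)^12 − 1 = 15.048%
Summit Finance: compounded annually, EAR = 12.800%
The lowest effective annual rate is Summit Finance at 12.800%.

Summit Finance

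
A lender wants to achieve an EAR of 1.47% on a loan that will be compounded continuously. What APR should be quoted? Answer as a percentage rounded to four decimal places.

Continuous: nominal r satisfies e^r − 1 = 0.0147.
r = ln(1 + 0.0147) = ln(1.0147) = 0.014593 = 1.4593%.

1.4593%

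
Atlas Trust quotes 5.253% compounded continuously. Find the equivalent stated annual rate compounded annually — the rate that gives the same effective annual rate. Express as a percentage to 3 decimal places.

5.393%

EAR under continuous compounding: e^0.05253 − 1 = 0.053934.
Compounded annually, the equivalent nominal rate is the EAR itself: 5.393%.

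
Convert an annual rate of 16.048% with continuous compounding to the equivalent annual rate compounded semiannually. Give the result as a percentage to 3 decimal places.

EAR under continuous compounding: e^0.16048 − 1 = 0.174074.
Solve (1 + r/2)^2 = 1.174074: r/2 = 1.174074^(1/2) − 1 = 0.083547, so r = 0.167094 = 16.709%.

16.709%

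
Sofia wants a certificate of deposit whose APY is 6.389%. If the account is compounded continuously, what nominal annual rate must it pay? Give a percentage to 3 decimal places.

Continuous: nominal r satisfies e^r − 1 = 0.06389.
r = ln(1 + 0.06389) = ln(1.06389) = 0.061932 = 6.193%.

6.193%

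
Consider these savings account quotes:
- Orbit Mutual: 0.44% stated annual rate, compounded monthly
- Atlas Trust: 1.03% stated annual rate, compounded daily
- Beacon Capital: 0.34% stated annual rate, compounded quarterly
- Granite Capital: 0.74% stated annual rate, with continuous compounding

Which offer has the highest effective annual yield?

Orbit Mutual: (1 + 0.0044/12)^12 − 1 = 0.441%
Atlas Trust: (1 + 0.0103/365)^365 − 1 = 1.035%
Beacon Capital: (1 + 0.0034/4)^4 − 1 = 0.340%
Granite Capital: e^0.0074 − 1 = 0.743%
The highest effective annual rate is Atlas Trust at 1.035%.

Atlas Trust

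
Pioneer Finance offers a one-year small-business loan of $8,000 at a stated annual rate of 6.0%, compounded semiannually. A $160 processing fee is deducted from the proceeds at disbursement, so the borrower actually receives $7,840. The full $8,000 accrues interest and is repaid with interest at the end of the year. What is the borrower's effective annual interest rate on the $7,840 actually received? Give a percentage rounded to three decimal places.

Amount owed after one year: 8,000 × (1 + 0.060/2)^2 = 8,000 × 1.060900 = $8,487.20.
Effective rate on net proceeds: 8,487.20 / 7,840 − 1 = 0.082551 = 8.255%.

8.255%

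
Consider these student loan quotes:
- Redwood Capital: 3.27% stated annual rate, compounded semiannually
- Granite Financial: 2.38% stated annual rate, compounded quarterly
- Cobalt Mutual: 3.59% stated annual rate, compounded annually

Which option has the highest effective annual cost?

Redwood Capital: (1 + 0.0327/2)^2 − 1 = 3.297%
Granite Financial: (1 + 0.0238/4)^4 − 1 = 2.401%
Cobalt Mutual: compounded annually, EAR = 3.590%
The highest effective annual rate is Cobalt Mutual at 3.590%.

Cobalt Mutual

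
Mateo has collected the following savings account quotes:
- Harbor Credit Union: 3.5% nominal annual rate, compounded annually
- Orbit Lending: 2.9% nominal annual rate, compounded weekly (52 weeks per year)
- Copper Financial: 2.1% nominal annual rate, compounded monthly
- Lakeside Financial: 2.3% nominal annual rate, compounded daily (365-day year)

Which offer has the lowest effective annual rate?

Harbor Credit Union: compounded annually, EAR = 3.500%
Orbit Lending: (1 + 0.029/52)^52 − 1 = 2.942%
Copper Financial: (1 + 0.021/12)^12 − 1 = 2.120%
Lakeside Financial: (1 + 0.023/365)^365 − 1 = 2.327%
The lowest effective annual rate is Copper Financial at 2.120%.

Copper Financial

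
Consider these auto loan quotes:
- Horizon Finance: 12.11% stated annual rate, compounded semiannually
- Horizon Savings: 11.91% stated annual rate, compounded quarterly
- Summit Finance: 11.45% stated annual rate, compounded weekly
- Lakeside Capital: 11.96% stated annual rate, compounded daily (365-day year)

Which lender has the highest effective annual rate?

Horizon Finance: (1 + 0.1211/2)^2 − 1 = 12.477%
Horizon Savings: (1 + 0.1191/4)^4 − 1 = 12.453%
Summit Finance: (1 + 0.1145/52)^52 − 1 = 12.117%
Lakeside Capital: (1 + 0.1196/365)^365 − 1 = 12.702%
The highest effective annual rate is Lakeside Capital at 12.702%.

Lakeside Capital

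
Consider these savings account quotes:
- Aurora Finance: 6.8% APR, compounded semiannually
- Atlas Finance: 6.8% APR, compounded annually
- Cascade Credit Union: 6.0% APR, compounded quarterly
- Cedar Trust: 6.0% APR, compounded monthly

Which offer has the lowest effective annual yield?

Cascade Credit Union

Aurora Finance: (1 + 0.068/2)^2 − 1 = 6.916%
Atlas Finance: compounded annually, EAR = 6.800%
Cascade Credit Union: (1 + 0.060/4)^4 − 1 = 6.136%
Cedar Trust: (1 + 0.060/12)^12 − 1 = 6.168%
The lowest effective annual rate is Cascade Credit Union at 6.136%.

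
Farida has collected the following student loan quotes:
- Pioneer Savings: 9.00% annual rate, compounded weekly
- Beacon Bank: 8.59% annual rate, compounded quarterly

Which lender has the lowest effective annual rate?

Beacon Bank

Pioneer Savings: (1 + 0.0900/52)^52 − 1 = 9.409%
Beacon Bank: (1 + 0.0859/4)^4 − 1 = 8.871%
The lowest effective annual rate is Beacon Bank at 8.871%.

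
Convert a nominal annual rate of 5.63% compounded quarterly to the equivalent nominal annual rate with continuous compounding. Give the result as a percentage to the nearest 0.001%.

5.591%

EAR = (1 + 0.0563/4)^4 − 1 = 0.057500.
Equivalent continuous rate: r = ln(1 + 0.057500) = 0.055907 = 5.591%.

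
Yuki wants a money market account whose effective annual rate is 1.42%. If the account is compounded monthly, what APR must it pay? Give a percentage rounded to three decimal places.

1.411%

(1 + r/12)^12 − 1 = 0.0142, so 1 + r/12 = 1.0142^(1/12).
r/12 = 0.001176, so r = 0.014108 = 1.411%.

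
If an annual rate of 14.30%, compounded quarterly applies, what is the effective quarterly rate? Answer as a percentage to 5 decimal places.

3.57500%

With a nominal annual rate compounded quarterly, the periodic rate is the nominal rate divided by 4.
i = 0.1430 / 4 = 0.0357500 = 3.57500%.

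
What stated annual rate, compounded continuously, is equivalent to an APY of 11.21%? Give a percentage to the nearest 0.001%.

10.625%

Continuous: nominal r satisfies e^r − 1 = 0.1121.
r = ln(1 + 0.1121) = ln(1.1121) = 0.106250 = 10.625%.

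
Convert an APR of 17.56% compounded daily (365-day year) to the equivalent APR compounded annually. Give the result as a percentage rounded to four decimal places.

19.1911%

EAR = (1 + 0.1756/365)^365 − 1 = 0.191911.
Compounded annually, the equivalent nominal rate is the EAR itself: 19.1911%.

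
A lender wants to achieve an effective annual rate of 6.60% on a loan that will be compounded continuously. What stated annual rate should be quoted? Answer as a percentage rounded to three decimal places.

Continuous: nominal r satisfies e^r − 1 = 0.0660.
r = ln(1 + 0.0660) = ln(1.0660) = 0.063913 = 6.391%.

6.391%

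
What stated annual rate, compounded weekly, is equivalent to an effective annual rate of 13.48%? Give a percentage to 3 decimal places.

(1 + r/52)^52 − 1 = 0.1348, so 1 + r/52 = 1.1348^(1/52).
r/52 = 0.002435, so r = 0.126610 = 12.661%.

12.661%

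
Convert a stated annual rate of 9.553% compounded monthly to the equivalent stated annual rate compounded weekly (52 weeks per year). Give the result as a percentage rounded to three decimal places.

9.524%

EAR = (1 + 0.09553/12)^12 − 1 = 0.099826.
Solve (1 + r/52)^52 = 1.099826: r/52 = 1.099826^(1/52) − 1 = 0.001832, so r = 0.095239 = 9.524%.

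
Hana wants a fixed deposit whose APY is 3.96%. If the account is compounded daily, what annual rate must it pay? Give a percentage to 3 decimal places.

3.884%

(1 + r/365)^365 − 1 = 0.0396, so 1 + r/365 = 1.0396^(1/365).
r/365 = 0.000106, so r = 0.038838 = 3.884%.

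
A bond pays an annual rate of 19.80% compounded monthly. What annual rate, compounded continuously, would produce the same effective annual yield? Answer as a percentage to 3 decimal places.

EAR = (1 + 0.1980/12)^12 − 1 = 0.216994.
Equivalent continuous rate: r = ln(1 + 0.216994) = 0.196384 = 19.638%.

19.638%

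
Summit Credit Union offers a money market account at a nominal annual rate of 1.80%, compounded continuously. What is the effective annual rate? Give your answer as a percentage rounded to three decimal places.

1.816%

With continuous compounding, EAR = e^0.0180 − 1.
e^0.0180 = 1.018163, so EAR = 0.018163 = 1.816%.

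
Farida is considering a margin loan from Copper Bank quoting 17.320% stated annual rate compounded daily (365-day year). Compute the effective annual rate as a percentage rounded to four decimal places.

18.9055%

EAR = (1 + 0.17320/365)^365 − 1.
= (1 + 0.000475)^365 − 1 = 1.189055 − 1 = 18.9055%.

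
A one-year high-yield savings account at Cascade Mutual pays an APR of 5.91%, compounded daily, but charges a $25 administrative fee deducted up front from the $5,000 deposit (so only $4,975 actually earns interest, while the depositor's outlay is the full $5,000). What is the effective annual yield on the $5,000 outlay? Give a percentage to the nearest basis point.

Value after one year: 4,975 × (1 + 0.0591/365)^365 = 4,975 × 1.060876 = $5,277.86.
Effective yield on the $5,000 outlay: 5,277.86 / 5,000 − 1 = 0.055572 = 5.56%.

5.56%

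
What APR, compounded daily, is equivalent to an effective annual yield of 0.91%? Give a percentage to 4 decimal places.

0.9059%

(1 + r/365)^365 − 1 = 0.0091, so 1 + r/365 = 1.0091^(1/365).
r/365 = 0.000025, so r = 0.009059 = 0.9059%.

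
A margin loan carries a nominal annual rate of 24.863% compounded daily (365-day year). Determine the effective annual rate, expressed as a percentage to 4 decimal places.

28.2159%

EAR = (1 + 0.24863/365)^365 − 1.
= (1 + 0.000681)^365 − 1 = 1.282159 − 1 = 28.2159%.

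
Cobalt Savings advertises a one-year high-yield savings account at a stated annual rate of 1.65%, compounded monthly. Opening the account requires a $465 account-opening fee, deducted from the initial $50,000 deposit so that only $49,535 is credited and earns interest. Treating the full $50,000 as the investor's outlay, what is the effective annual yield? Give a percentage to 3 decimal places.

0.717%

Value after one year: 49,535 × (1 + 0.0165/12)^12 = 49,535 × 1.016625 = $50,358.54.
Effective yield on the $50,000 outlay: 50,358.54 / 50,000 − 1 = 0.007171 = 0.717%.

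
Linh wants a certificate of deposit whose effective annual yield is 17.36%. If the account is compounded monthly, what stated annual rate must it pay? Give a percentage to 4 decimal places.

(1 + r/12)^12 − 1 = 0.1736, so 1 + r/12 = 1.1736^(1/12).
r/12 = 0.013429, so r = 0.161148 = 16.1148%.

16.1148%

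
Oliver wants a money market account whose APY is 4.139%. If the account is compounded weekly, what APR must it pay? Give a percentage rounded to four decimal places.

4.0572%

(1 + r/52)^52 − 1 = 0.04139, so 1 + r/52 = 1.04139^(1/52).
r/52 = 0.000780, so r = 0.040572 = 4.0572%.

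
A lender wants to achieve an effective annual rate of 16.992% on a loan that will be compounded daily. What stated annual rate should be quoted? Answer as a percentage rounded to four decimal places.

(1 + r/365)^365 − 1 = 0.16992, so 1 + r/365 = 1.16992^(1/365).
r/365 = 0.000430, so r = 0.156969 = 15.6969%.

15.6969%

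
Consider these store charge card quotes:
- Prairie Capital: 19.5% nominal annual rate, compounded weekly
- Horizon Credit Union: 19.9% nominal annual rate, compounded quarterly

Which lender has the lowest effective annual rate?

Horizon Credit Union

Prairie Capital: (1 + 0.195/52)^52 − 1 = 21.487%
Horizon Credit Union: (1 + 0.199/4)^4 − 1 = 21.435%
The lowest effective annual rate is Horizon Credit Union at 21.435%.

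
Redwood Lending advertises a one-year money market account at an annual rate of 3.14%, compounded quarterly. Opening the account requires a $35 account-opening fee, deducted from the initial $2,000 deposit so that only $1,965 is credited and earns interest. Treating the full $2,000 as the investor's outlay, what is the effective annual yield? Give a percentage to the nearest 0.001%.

1.372%

Value after one year: 1,965 × (1 + 0.0314/4)^4 = 1,965 × 1.031772 = $2,027.43.
Effective yield on the $2,000 outlay: 2,027.43 / 2,000 − 1 = 0.013716 = 1.372%.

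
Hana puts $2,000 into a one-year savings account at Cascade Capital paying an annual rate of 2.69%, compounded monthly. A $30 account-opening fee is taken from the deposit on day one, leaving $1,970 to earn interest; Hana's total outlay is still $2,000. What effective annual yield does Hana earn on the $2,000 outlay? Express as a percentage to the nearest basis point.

1.18%

Value after one year: 1,970 × (1 + 0.0269/12)^12 = 1,970 × 1.027234 = $2,023.65.
Effective yield on the $2,000 outlay: 2,023.65 / 2,000 − 1 = 0.011826 = 1.18%.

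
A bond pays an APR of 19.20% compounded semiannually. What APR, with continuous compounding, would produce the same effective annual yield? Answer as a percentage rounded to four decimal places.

EAR = (1 + 0.1920/2)^2 − 1 = 0.201216.
Equivalent continuous rate: r = ln(1 + 0.201216) = 0.183334 = 18.3334%.

18.3334%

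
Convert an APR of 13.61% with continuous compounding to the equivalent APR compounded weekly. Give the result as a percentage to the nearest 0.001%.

13.628%

EAR under continuous compounding: e^0.1361 − 1 = 0.145796.
Solve (1 + r/52)^52 = 1.145796: r/52 = 1.145796^(1/52) − 1 = 0.002621, so r = 0.136278 = 13.628%.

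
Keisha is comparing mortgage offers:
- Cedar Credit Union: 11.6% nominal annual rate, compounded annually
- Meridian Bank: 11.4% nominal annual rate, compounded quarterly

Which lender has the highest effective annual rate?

Meridian Bank

Cedar Credit Union: compounded annually, EAR = 11.600%
Meridian Bank: (1 + 0.114/4)^4 − 1 = 11.897%
The highest effective annual rate is Meridian Bank at 11.897%.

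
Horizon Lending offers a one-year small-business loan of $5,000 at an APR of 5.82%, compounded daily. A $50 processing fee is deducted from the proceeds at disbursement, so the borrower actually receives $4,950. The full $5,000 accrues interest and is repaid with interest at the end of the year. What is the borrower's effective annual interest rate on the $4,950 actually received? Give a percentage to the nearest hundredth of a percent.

7.06%

Amount owed after one year: 5,000 × (1 + 0.0582/365)^365 = 5,000 × 1.059922 = $5,299.61.
Effective rate on net proceeds: 5,299.61 / 4,950 − 1 = 0.070628 = 7.06%.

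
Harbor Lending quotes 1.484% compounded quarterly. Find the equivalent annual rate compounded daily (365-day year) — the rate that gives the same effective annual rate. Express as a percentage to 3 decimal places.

1.481%

EAR = (1 + 0.01484/4)^4 − 1 = 0.014923.
Solve (1 + r/365)^365 = 1.014923: r/365 = 1.014923^(1/365) − 1 = 0.000041, so r = 0.014813 = 1.481%.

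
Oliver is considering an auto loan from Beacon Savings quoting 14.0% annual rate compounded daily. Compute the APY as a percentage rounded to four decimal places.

EAR = (1 + 0.140/365)^365 − 1.
= 1.150243 − 1 = 15.0243%.

15.0243%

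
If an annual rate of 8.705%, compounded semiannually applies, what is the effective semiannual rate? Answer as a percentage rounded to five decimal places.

With a nominal annual rate compounded semiannually, the periodic rate is the nominal rate divided by 2.
i = 0.08705 / 2 = 0.0435250 = 4.35250%.

4.35250%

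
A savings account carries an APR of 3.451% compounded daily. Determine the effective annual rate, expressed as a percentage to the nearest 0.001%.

3.511%

EAR = (1 + 0.03451/365)^365 − 1.
= 1.035111 − 1 = 3.511%.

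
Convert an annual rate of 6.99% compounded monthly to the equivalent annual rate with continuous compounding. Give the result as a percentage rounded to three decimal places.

6.970%

EAR = (1 + 0.0699/12)^12 − 1 = 0.072183.
Equivalent continuous rate: r = ln(1 + 0.072183) = 0.069697 = 6.970%.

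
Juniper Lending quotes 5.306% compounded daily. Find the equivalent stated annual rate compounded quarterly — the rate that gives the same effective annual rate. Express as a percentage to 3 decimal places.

5.341%

EAR = (1 + 0.05306/365)^365 − 1 = 0.054489.
Solve (1 + r/4)^4 = 1.054489: r/4 = 1.054489^(1/4) − 1 = 0.013352, so r = 0.053410 = 5.341%.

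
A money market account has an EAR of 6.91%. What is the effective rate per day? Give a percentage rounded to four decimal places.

0.0183%

The per-day rate i satisfies (1 + i)^365 = 1 + 0.0691.
i = 1.0691^(1/365) − 1 = 0.0001831 = 0.0183%.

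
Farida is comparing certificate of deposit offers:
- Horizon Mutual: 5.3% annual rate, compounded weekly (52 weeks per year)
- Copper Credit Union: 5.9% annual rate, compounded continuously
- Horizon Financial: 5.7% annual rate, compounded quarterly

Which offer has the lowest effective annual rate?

Horizon Mutual

Horizon Mutual: (1 + 0.053/52)^52 − 1 = 5.440%
Copper Credit Union: e^0.059 − 1 = 6.078%
Horizon Financial: (1 + 0.057/4)^4 − 1 = 5.823%
The lowest effective annual rate is Horizon Mutual at 5.440%.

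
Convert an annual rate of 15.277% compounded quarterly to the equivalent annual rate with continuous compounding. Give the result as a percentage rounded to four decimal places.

EAR = (1 + 0.15277/4)^4 − 1 = 0.161747.
Equivalent continuous rate: r = ln(1 + 0.161747) = 0.149925 = 14.9925%.

14.9925%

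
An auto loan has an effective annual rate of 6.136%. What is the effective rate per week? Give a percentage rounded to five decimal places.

0.11459%

The per-week rate i satisfies (1 + i)^52 = 1 + 0.06136.
i = 1.06136^(1/52) − 1 = 0.0011459 = 0.11459%.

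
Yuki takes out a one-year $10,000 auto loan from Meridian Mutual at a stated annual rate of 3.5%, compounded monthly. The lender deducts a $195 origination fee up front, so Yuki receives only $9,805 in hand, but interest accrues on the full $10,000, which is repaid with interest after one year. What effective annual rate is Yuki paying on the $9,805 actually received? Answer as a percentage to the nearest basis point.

Amount owed after one year: 10,000 × (1 + 0.035/12)^12 = 10,000 × 1.035567 = $10,355.67.
Effective rate on net proceeds: 10,355.67 / 9,805 − 1 = 0.056162 = 5.62%.

5.62%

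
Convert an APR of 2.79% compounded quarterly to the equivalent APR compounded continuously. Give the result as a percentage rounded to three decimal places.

EAR = (1 + 0.0279/4)^4 − 1 = 0.028193.
Equivalent continuous rate: r = ln(1 + 0.028193) = 0.027803 = 2.780%.

2.780%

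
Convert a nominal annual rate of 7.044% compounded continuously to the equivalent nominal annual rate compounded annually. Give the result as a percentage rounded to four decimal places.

EAR under continuous compounding: e^0.07044 − 1 = 0.072980.
Compounded annually, the equivalent nominal rate is the EAR itself: 7.2980%.

7.2980%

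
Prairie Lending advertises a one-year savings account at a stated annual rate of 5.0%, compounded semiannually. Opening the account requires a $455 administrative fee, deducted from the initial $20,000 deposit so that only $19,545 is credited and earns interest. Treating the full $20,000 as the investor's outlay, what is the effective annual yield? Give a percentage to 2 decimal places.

Value after one year: 19,545 × (1 + 0.050/2)^2 = 19,545 × 1.050625 = $20,534.47.
Effective yield on the $20,000 outlay: 20,534.47 / 20,000 − 1 = 0.026723 = 2.67%.

2.67%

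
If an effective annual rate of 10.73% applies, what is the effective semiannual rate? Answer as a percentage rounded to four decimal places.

The per-half-year rate i satisfies (1 + i)^2 = 1 + 0.1073.
i = 1.1073^(1/2) − 1 = 0.0522832 = 5.2283%.

5.2283%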